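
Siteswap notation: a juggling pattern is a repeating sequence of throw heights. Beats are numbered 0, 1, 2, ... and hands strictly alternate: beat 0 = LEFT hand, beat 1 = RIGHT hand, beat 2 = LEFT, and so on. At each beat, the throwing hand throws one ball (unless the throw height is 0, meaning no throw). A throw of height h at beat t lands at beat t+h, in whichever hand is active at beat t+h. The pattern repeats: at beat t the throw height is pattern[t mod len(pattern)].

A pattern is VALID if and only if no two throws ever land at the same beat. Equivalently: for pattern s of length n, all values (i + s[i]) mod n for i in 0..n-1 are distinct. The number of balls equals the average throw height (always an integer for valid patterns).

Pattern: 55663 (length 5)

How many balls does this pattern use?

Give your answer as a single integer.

Pattern = [5, 5, 6, 6, 3], length n = 5
  position 0: throw height = 5, running sum = 5
  position 1: throw height = 5, running sum = 10
  position 2: throw height = 6, running sum = 16
  position 3: throw height = 6, running sum = 22
  position 4: throw height = 3, running sum = 25
Total sum = 25; balls = sum / n = 25 / 5 = 5

Answer: 5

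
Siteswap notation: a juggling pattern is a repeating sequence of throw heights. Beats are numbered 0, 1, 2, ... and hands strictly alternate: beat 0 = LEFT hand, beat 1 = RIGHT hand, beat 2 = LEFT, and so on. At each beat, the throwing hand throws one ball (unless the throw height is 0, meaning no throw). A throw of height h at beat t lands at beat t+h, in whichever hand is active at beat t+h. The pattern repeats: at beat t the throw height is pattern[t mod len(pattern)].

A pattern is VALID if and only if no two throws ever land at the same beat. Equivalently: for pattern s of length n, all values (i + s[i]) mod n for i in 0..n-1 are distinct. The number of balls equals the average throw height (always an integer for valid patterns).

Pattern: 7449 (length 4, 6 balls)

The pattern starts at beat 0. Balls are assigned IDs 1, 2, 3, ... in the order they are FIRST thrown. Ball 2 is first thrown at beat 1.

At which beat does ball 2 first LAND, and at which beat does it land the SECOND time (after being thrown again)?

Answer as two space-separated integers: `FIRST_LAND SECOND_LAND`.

Beat 0 (L): throw ball1 h=7 -> lands@7:R; in-air after throw: [b1@7:R]
Beat 1 (R): throw ball2 h=4 -> lands@5:R; in-air after throw: [b2@5:R b1@7:R]
Beat 2 (L): throw ball3 h=4 -> lands@6:L; in-air after throw: [b2@5:R b3@6:L b1@7:R]
Beat 3 (R): throw ball4 h=9 -> lands@12:L; in-air after throw: [b2@5:R b3@6:L b1@7:R b4@12:L]
Beat 4 (L): throw ball5 h=7 -> lands@11:R; in-air after throw: [b2@5:R b3@6:L b1@7:R b5@11:R b4@12:L]
Beat 5 (R): throw ball2 h=4 -> lands@9:R; in-air after throw: [b3@6:L b1@7:R b2@9:R b5@11:R b4@12:L]
Beat 6 (L): throw ball3 h=4 -> lands@10:L; in-air after throw: [b1@7:R b2@9:R b3@10:L b5@11:R b4@12:L]
Beat 7 (R): throw ball1 h=9 -> lands@16:L; in-air after throw: [b2@9:R b3@10:L b5@11:R b4@12:L b1@16:L]
Beat 8 (L): throw ball6 h=7 -> lands@15:R; in-air after throw: [b2@9:R b3@10:L b5@11:R b4@12:L b6@15:R b1@16:L]
Beat 9 (R): throw ball2 h=4 -> lands@13:R; in-air after throw: [b3@10:L b5@11:R b4@12:L b2@13:R b6@15:R b1@16:L]
Ball 2: thrown@1 h=4 -> first land @5; rethrown@5 h=4 -> second land @9

Answer: 5 9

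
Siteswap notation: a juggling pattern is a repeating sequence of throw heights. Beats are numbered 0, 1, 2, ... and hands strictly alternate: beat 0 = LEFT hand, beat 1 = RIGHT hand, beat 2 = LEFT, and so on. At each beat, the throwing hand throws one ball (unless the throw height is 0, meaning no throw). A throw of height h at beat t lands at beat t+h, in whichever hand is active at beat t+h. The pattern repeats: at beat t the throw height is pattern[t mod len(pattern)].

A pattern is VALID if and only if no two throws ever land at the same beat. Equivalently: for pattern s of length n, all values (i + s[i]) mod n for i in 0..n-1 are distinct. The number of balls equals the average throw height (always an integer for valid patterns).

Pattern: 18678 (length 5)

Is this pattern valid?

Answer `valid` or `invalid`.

i=0: (i + s[i]) mod n = (0 + 1) mod 5 = 1
i=1: (i + s[i]) mod n = (1 + 8) mod 5 = 4
i=2: (i + s[i]) mod n = (2 + 6) mod 5 = 3
i=3: (i + s[i]) mod n = (3 + 7) mod 5 = 0
i=4: (i + s[i]) mod n = (4 + 8) mod 5 = 2
Residues: [1, 4, 3, 0, 2], distinct: True

Answer: valid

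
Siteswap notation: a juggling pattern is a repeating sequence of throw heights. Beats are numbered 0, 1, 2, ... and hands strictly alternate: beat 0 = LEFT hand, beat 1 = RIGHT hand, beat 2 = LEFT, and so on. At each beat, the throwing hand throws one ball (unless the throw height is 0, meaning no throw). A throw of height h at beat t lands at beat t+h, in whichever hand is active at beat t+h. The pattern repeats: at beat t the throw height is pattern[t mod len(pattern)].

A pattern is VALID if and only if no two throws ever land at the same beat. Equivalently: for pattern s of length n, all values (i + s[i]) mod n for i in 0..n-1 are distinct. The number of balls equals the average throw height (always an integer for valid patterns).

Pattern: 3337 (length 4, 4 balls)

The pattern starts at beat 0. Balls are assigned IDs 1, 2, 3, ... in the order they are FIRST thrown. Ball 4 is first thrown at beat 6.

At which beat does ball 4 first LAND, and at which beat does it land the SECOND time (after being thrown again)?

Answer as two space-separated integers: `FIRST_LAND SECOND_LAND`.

Beat 0 (L): throw ball1 h=3 -> lands@3:R; in-air after throw: [b1@3:R]
Beat 1 (R): throw ball2 h=3 -> lands@4:L; in-air after throw: [b1@3:R b2@4:L]
Beat 2 (L): throw ball3 h=3 -> lands@5:R; in-air after throw: [b1@3:R b2@4:L b3@5:R]
Beat 3 (R): throw ball1 h=7 -> lands@10:L; in-air after throw: [b2@4:L b3@5:R b1@10:L]
Beat 4 (L): throw ball2 h=3 -> lands@7:R; in-air after throw: [b3@5:R b2@7:R b1@10:L]
Beat 5 (R): throw ball3 h=3 -> lands@8:L; in-air after throw: [b2@7:R b3@8:L b1@10:L]
Beat 6 (L): throw ball4 h=3 -> lands@9:R; in-air after throw: [b2@7:R b3@8:L b4@9:R b1@10:L]
Beat 7 (R): throw ball2 h=7 -> lands@14:L; in-air after throw: [b3@8:L b4@9:R b1@10:L b2@14:L]
Beat 8 (L): throw ball3 h=3 -> lands@11:R; in-air after throw: [b4@9:R b1@10:L b3@11:R b2@14:L]
Beat 9 (R): throw ball4 h=3 -> lands@12:L; in-air after throw: [b1@10:L b3@11:R b4@12:L b2@14:L]
Beat 10 (L): throw ball1 h=3 -> lands@13:R; in-air after throw: [b3@11:R b4@12:L b1@13:R b2@14:L]
Beat 11 (R): throw ball3 h=7 -> lands@18:L; in-air after throw: [b4@12:L b1@13:R b2@14:L b3@18:L]
Beat 12 (L): throw ball4 h=3 -> lands@15:R; in-air after throw: [b1@13:R b2@14:L b4@15:R b3@18:L]
Ball 4: thrown@6 h=3 -> first land @9; rethrown@9 h=3 -> second land @12

Answer: 9 12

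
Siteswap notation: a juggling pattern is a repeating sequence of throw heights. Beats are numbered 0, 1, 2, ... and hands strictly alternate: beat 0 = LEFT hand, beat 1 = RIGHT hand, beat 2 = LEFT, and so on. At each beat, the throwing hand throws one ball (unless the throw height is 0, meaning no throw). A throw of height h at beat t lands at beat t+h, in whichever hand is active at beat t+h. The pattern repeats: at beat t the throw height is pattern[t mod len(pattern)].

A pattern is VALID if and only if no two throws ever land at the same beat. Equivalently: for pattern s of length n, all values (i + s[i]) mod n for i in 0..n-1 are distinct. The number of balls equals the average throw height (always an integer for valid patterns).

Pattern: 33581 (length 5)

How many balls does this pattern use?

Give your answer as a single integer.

Pattern = [3, 3, 5, 8, 1], length n = 5
  position 0: throw height = 3, running sum = 3
  position 1: throw height = 3, running sum = 6
  position 2: throw height = 5, running sum = 11
  position 3: throw height = 8, running sum = 19
  position 4: throw height = 1, running sum = 20
Total sum = 20; balls = sum / n = 20 / 5 = 4

Answer: 4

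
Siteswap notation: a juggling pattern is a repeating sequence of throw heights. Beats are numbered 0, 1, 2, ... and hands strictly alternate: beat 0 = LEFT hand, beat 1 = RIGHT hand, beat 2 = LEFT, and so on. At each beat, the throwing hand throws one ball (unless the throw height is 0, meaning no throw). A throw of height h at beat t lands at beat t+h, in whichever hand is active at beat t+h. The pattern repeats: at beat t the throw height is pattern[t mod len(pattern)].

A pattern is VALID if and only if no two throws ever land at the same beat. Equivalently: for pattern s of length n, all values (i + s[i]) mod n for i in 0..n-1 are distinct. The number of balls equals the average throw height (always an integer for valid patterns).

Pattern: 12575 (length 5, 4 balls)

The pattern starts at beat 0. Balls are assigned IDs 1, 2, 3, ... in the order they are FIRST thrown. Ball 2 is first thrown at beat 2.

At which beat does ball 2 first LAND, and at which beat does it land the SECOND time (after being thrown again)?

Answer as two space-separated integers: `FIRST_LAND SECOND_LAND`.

Answer: 7 12

Derivation:
Beat 0 (L): throw ball1 h=1 -> lands@1:R; in-air after throw: [b1@1:R]
Beat 1 (R): throw ball1 h=2 -> lands@3:R; in-air after throw: [b1@3:R]
Beat 2 (L): throw ball2 h=5 -> lands@7:R; in-air after throw: [b1@3:R b2@7:R]
Beat 3 (R): throw ball1 h=7 -> lands@10:L; in-air after throw: [b2@7:R b1@10:L]
Beat 4 (L): throw ball3 h=5 -> lands@9:R; in-air after throw: [b2@7:R b3@9:R b1@10:L]
Beat 5 (R): throw ball4 h=1 -> lands@6:L; in-air after throw: [b4@6:L b2@7:R b3@9:R b1@10:L]
Beat 6 (L): throw ball4 h=2 -> lands@8:L; in-air after throw: [b2@7:R b4@8:L b3@9:R b1@10:L]
Beat 7 (R): throw ball2 h=5 -> lands@12:L; in-air after throw: [b4@8:L b3@9:R b1@10:L b2@12:L]
Beat 8 (L): throw ball4 h=7 -> lands@15:R; in-air after throw: [b3@9:R b1@10:L b2@12:L b4@15:R]
Beat 9 (R): throw ball3 h=5 -> lands@14:L; in-air after throw: [b1@10:L b2@12:L b3@14:L b4@15:R]
Beat 10 (L): throw ball1 h=1 -> lands@11:R; in-air after throw: [b1@11:R b2@12:L b3@14:L b4@15:R]
Beat 11 (R): throw ball1 h=2 -> lands@13:R; in-air after throw: [b2@12:L b1@13:R b3@14:L b4@15:R]
Beat 12 (L): throw ball2 h=5 -> lands@17:R; in-air after throw: [b1@13:R b3@14:L b4@15:R b2@17:R]
Ball 2: thrown@2 h=5 -> first land @7; rethrown@7 h=5 -> second land @12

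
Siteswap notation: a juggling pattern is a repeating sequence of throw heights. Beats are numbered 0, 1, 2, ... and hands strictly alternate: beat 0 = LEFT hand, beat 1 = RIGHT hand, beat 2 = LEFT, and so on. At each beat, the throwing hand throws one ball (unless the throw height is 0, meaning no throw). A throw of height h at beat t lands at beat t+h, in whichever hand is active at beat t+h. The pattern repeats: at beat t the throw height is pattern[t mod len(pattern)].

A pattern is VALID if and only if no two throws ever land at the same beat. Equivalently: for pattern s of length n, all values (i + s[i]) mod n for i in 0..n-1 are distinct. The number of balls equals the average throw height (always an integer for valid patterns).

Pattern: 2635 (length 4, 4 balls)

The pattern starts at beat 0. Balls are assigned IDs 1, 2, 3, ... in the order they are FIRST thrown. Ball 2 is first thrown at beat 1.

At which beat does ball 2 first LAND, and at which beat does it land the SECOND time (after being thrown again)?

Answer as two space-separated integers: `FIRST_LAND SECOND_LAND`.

Answer: 7 12

Derivation:
Beat 0 (L): throw ball1 h=2 -> lands@2:L; in-air after throw: [b1@2:L]
Beat 1 (R): throw ball2 h=6 -> lands@7:R; in-air after throw: [b1@2:L b2@7:R]
Beat 2 (L): throw ball1 h=3 -> lands@5:R; in-air after throw: [b1@5:R b2@7:R]
Beat 3 (R): throw ball3 h=5 -> lands@8:L; in-air after throw: [b1@5:R b2@7:R b3@8:L]
Beat 4 (L): throw ball4 h=2 -> lands@6:L; in-air after throw: [b1@5:R b4@6:L b2@7:R b3@8:L]
Beat 5 (R): throw ball1 h=6 -> lands@11:R; in-air after throw: [b4@6:L b2@7:R b3@8:L b1@11:R]
Beat 6 (L): throw ball4 h=3 -> lands@9:R; in-air after throw: [b2@7:R b3@8:L b4@9:R b1@11:R]
Beat 7 (R): throw ball2 h=5 -> lands@12:L; in-air after throw: [b3@8:L b4@9:R b1@11:R b2@12:L]
Beat 8 (L): throw ball3 h=2 -> lands@10:L; in-air after throw: [b4@9:R b3@10:L b1@11:R b2@12:L]
Beat 9 (R): throw ball4 h=6 -> lands@15:R; in-air after throw: [b3@10:L b1@11:R b2@12:L b4@15:R]
Beat 10 (L): throw ball3 h=3 -> lands@13:R; in-air after throw: [b1@11:R b2@12:L b3@13:R b4@15:R]
Beat 11 (R): throw ball1 h=5 -> lands@16:L; in-air after throw: [b2@12:L b3@13:R b4@15:R b1@16:L]
Beat 12 (L): throw ball2 h=2 -> lands@14:L; in-air after throw: [b3@13:R b2@14:L b4@15:R b1@16:L]
Ball 2: thrown@1 h=6 -> first land @7; rethrown@7 h=5 -> second land @12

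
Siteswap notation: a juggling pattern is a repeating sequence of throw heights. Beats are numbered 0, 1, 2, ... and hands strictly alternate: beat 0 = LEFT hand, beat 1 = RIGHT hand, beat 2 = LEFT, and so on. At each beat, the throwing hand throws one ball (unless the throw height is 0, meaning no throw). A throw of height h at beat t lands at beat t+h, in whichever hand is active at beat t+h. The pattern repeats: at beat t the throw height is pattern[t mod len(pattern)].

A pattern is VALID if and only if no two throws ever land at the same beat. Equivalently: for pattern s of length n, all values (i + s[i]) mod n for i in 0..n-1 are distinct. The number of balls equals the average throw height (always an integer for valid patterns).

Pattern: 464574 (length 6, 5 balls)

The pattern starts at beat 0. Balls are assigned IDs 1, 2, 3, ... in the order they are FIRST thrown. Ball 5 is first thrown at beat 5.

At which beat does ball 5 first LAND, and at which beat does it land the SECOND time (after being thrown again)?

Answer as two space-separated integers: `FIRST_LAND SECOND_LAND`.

Answer: 9 14

Derivation:
Beat 0 (L): throw ball1 h=4 -> lands@4:L; in-air after throw: [b1@4:L]
Beat 1 (R): throw ball2 h=6 -> lands@7:R; in-air after throw: [b1@4:L b2@7:R]
Beat 2 (L): throw ball3 h=4 -> lands@6:L; in-air after throw: [b1@4:L b3@6:L b2@7:R]
Beat 3 (R): throw ball4 h=5 -> lands@8:L; in-air after throw: [b1@4:L b3@6:L b2@7:R b4@8:L]
Beat 4 (L): throw ball1 h=7 -> lands@11:R; in-air after throw: [b3@6:L b2@7:R b4@8:L b1@11:R]
Beat 5 (R): throw ball5 h=4 -> lands@9:R; in-air after throw: [b3@6:L b2@7:R b4@8:L b5@9:R b1@11:R]
Beat 6 (L): throw ball3 h=4 -> lands@10:L; in-air after throw: [b2@7:R b4@8:L b5@9:R b3@10:L b1@11:R]
Beat 7 (R): throw ball2 h=6 -> lands@13:R; in-air after throw: [b4@8:L b5@9:R b3@10:L b1@11:R b2@13:R]
Beat 8 (L): throw ball4 h=4 -> lands@12:L; in-air after throw: [b5@9:R b3@10:L b1@11:R b4@12:L b2@13:R]
Beat 9 (R): throw ball5 h=5 -> lands@14:L; in-air after throw: [b3@10:L b1@11:R b4@12:L b2@13:R b5@14:L]
Beat 10 (L): throw ball3 h=7 -> lands@17:R; in-air after throw: [b1@11:R b4@12:L b2@13:R b5@14:L b3@17:R]
Beat 11 (R): throw ball1 h=4 -> lands@15:R; in-air after throw: [b4@12:L b2@13:R b5@14:L b1@15:R b3@17:R]
Beat 12 (L): throw ball4 h=4 -> lands@16:L; in-air after throw: [b2@13:R b5@14:L b1@15:R b4@16:L b3@17:R]
Beat 13 (R): throw ball2 h=6 -> lands@19:R; in-air after throw: [b5@14:L b1@15:R b4@16:L b3@17:R b2@19:R]
Beat 14 (L): throw ball5 h=4 -> lands@18:L; in-air after throw: [b1@15:R b4@16:L b3@17:R b5@18:L b2@19:R]
Ball 5: thrown@5 h=4 -> first land @9; rethrown@9 h=5 -> second land @14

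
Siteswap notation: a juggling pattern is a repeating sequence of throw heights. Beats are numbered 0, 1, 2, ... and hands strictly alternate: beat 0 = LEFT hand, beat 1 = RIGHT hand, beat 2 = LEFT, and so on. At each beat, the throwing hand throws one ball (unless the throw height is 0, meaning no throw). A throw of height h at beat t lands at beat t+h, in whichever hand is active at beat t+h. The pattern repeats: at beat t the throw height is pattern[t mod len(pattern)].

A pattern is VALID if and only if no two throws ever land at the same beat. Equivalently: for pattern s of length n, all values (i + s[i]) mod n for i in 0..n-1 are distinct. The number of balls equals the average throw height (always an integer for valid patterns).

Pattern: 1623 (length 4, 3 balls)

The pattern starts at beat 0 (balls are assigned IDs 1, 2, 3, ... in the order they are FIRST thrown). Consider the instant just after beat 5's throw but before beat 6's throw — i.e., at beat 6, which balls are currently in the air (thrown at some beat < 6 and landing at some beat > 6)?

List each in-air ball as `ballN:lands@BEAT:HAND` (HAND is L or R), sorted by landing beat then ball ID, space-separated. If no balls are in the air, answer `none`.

Beat 0 (L): throw ball1 h=1 -> lands@1:R; in-air after throw: [b1@1:R]
Beat 1 (R): throw ball1 h=6 -> lands@7:R; in-air after throw: [b1@7:R]
Beat 2 (L): throw ball2 h=2 -> lands@4:L; in-air after throw: [b2@4:L b1@7:R]
Beat 3 (R): throw ball3 h=3 -> lands@6:L; in-air after throw: [b2@4:L b3@6:L b1@7:R]
Beat 4 (L): throw ball2 h=1 -> lands@5:R; in-air after throw: [b2@5:R b3@6:L b1@7:R]
Beat 5 (R): throw ball2 h=6 -> lands@11:R; in-air after throw: [b3@6:L b1@7:R b2@11:R]
Beat 6 (L): throw ball3 h=2 -> lands@8:L; in-air after throw: [b1@7:R b3@8:L b2@11:R]

Answer: ball1:lands@7:R ball2:lands@11:R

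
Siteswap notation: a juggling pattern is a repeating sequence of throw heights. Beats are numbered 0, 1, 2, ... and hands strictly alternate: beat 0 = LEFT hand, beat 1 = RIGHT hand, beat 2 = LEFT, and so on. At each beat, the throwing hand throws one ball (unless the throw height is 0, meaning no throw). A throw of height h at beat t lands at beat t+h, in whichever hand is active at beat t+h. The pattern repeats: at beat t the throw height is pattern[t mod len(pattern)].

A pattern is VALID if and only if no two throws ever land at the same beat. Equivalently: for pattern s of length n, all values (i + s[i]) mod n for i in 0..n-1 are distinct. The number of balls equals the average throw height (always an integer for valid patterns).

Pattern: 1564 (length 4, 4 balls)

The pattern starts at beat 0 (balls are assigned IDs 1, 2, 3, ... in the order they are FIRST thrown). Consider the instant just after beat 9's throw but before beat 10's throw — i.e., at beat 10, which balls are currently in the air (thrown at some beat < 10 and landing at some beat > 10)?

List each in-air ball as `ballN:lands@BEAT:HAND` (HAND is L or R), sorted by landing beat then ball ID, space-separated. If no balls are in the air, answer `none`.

Beat 0 (L): throw ball1 h=1 -> lands@1:R; in-air after throw: [b1@1:R]
Beat 1 (R): throw ball1 h=5 -> lands@6:L; in-air after throw: [b1@6:L]
Beat 2 (L): throw ball2 h=6 -> lands@8:L; in-air after throw: [b1@6:L b2@8:L]
Beat 3 (R): throw ball3 h=4 -> lands@7:R; in-air after throw: [b1@6:L b3@7:R b2@8:L]
Beat 4 (L): throw ball4 h=1 -> lands@5:R; in-air after throw: [b4@5:R b1@6:L b3@7:R b2@8:L]
Beat 5 (R): throw ball4 h=5 -> lands@10:L; in-air after throw: [b1@6:L b3@7:R b2@8:L b4@10:L]
Beat 6 (L): throw ball1 h=6 -> lands@12:L; in-air after throw: [b3@7:R b2@8:L b4@10:L b1@12:L]
Beat 7 (R): throw ball3 h=4 -> lands@11:R; in-air after throw: [b2@8:L b4@10:L b3@11:R b1@12:L]
Beat 8 (L): throw ball2 h=1 -> lands@9:R; in-air after throw: [b2@9:R b4@10:L b3@11:R b1@12:L]
Beat 9 (R): throw ball2 h=5 -> lands@14:L; in-air after throw: [b4@10:L b3@11:R b1@12:L b2@14:L]
Beat 10 (L): throw ball4 h=6 -> lands@16:L; in-air after throw: [b3@11:R b1@12:L b2@14:L b4@16:L]

Answer: ball3:lands@11:R ball1:lands@12:L ball2:lands@14:L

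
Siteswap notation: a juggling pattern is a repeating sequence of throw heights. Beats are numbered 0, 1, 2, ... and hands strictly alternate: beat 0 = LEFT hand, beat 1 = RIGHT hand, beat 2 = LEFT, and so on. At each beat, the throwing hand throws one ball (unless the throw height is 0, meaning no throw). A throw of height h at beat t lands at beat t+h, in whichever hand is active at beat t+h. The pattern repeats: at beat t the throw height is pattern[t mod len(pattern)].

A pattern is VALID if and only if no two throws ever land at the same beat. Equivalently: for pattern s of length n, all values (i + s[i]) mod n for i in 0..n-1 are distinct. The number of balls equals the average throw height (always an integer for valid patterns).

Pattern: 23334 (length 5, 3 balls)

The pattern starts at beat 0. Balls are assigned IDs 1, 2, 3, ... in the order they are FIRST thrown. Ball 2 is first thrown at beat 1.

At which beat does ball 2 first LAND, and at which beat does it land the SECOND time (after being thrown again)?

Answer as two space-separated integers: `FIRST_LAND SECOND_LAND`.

Answer: 4 8

Derivation:
Beat 0 (L): throw ball1 h=2 -> lands@2:L; in-air after throw: [b1@2:L]
Beat 1 (R): throw ball2 h=3 -> lands@4:L; in-air after throw: [b1@2:L b2@4:L]
Beat 2 (L): throw ball1 h=3 -> lands@5:R; in-air after throw: [b2@4:L b1@5:R]
Beat 3 (R): throw ball3 h=3 -> lands@6:L; in-air after throw: [b2@4:L b1@5:R b3@6:L]
Beat 4 (L): throw ball2 h=4 -> lands@8:L; in-air after throw: [b1@5:R b3@6:L b2@8:L]
Beat 5 (R): throw ball1 h=2 -> lands@7:R; in-air after throw: [b3@6:L b1@7:R b2@8:L]
Beat 6 (L): throw ball3 h=3 -> lands@9:R; in-air after throw: [b1@7:R b2@8:L b3@9:R]
Beat 7 (R): throw ball1 h=3 -> lands@10:L; in-air after throw: [b2@8:L b3@9:R b1@10:L]
Beat 8 (L): throw ball2 h=3 -> lands@11:R; in-air after throw: [b3@9:R b1@10:L b2@11:R]
Ball 2: thrown@1 h=3 -> first land @4; rethrown@4 h=4 -> second land @8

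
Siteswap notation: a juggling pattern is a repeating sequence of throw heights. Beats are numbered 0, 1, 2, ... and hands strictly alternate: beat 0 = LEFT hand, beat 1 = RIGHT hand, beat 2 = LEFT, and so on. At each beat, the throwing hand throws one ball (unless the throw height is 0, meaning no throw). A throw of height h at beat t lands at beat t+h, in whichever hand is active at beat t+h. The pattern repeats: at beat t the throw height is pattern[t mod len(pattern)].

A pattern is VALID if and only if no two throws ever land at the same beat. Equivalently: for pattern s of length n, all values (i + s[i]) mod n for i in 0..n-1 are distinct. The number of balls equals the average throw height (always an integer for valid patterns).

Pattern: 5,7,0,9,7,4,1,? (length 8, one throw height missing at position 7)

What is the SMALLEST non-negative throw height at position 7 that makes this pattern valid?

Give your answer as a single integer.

i=0: (0 + 5) mod 8 = 5
i=1: (1 + 7) mod 8 = 0
i=2: (2 + 0) mod 8 = 2
i=3: (3 + 9) mod 8 = 4
i=4: (4 + 7) mod 8 = 3
i=5: (5 + 4) mod 8 = 1
i=6: (6 + 1) mod 8 = 7
i=7: s[i]=? (unknown)
Known residues: [0, 1, 2, 3, 4, 5, 7]; need a permutation of 0..7, so missing residue r = 6
Need (7 + s) mod 8 = 6; smallest s = (6 - 7) mod 8 = 7

Answer: 7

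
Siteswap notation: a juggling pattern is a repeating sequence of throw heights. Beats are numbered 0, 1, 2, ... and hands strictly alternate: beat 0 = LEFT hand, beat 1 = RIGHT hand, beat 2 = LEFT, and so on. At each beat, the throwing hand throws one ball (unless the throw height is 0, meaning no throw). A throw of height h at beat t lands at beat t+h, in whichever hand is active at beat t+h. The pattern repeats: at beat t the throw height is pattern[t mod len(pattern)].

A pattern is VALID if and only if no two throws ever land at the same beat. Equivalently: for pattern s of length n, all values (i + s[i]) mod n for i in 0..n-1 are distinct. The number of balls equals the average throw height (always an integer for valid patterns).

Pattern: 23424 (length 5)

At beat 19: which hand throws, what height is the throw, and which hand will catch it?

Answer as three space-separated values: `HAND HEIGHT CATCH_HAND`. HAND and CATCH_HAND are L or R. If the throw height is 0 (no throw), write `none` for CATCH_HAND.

Answer: R 4 R

Derivation:
Beat 19: 19 mod 2 = 1, so hand = R
Throw height = pattern[19 mod 5] = pattern[4] = 4
Lands at beat 19+4=23, 23 mod 2 = 1, so catch hand = R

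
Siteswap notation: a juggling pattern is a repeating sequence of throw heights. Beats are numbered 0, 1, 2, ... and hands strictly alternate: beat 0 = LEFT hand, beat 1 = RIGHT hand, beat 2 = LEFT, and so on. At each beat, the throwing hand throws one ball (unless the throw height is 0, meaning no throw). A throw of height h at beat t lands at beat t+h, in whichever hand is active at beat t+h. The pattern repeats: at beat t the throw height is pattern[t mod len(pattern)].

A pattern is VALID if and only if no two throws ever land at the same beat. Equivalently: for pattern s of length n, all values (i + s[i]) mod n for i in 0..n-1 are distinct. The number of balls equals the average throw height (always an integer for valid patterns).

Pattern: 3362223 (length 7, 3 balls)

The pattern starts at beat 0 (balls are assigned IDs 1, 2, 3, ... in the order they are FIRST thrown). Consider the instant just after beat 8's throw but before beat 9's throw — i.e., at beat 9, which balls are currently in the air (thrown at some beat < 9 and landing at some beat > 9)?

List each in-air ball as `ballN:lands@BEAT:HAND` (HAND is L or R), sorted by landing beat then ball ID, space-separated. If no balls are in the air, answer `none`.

Beat 0 (L): throw ball1 h=3 -> lands@3:R; in-air after throw: [b1@3:R]
Beat 1 (R): throw ball2 h=3 -> lands@4:L; in-air after throw: [b1@3:R b2@4:L]
Beat 2 (L): throw ball3 h=6 -> lands@8:L; in-air after throw: [b1@3:R b2@4:L b3@8:L]
Beat 3 (R): throw ball1 h=2 -> lands@5:R; in-air after throw: [b2@4:L b1@5:R b3@8:L]
Beat 4 (L): throw ball2 h=2 -> lands@6:L; in-air after throw: [b1@5:R b2@6:L b3@8:L]
Beat 5 (R): throw ball1 h=2 -> lands@7:R; in-air after throw: [b2@6:L b1@7:R b3@8:L]
Beat 6 (L): throw ball2 h=3 -> lands@9:R; in-air after throw: [b1@7:R b3@8:L b2@9:R]
Beat 7 (R): throw ball1 h=3 -> lands@10:L; in-air after throw: [b3@8:L b2@9:R b1@10:L]
Beat 8 (L): throw ball3 h=3 -> lands@11:R; in-air after throw: [b2@9:R b1@10:L b3@11:R]
Beat 9 (R): throw ball2 h=6 -> lands@15:R; in-air after throw: [b1@10:L b3@11:R b2@15:R]

Answer: ball1:lands@10:L ball3:lands@11:R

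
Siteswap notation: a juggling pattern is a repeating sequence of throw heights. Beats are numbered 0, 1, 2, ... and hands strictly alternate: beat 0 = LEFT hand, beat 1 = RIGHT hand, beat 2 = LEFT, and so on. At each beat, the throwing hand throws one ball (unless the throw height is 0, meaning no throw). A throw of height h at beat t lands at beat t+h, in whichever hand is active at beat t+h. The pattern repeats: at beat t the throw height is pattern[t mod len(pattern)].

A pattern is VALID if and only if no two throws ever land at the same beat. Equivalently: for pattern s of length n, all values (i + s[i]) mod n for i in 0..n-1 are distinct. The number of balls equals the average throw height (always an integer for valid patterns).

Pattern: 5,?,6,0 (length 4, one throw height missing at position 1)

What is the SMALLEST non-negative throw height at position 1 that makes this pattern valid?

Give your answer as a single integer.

Answer: 1

Derivation:
i=0: (0 + 5) mod 4 = 1
i=1: s[i]=? (unknown)
i=2: (2 + 6) mod 4 = 0
i=3: (3 + 0) mod 4 = 3
Known residues: [0, 1, 3]; need a permutation of 0..3, so missing residue r = 2
Need (1 + s) mod 4 = 2; smallest s = (2 - 1) mod 4 = 1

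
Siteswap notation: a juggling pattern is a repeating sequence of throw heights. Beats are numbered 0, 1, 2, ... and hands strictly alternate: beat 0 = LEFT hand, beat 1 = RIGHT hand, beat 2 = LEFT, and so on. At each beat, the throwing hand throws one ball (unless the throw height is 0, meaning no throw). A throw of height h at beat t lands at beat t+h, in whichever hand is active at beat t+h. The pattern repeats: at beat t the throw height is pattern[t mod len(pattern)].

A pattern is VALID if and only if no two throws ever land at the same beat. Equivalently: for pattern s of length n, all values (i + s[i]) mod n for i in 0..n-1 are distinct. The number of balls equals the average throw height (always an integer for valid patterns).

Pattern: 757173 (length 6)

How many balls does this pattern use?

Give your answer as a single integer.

Answer: 5

Derivation:
Pattern = [7, 5, 7, 1, 7, 3], length n = 6
  position 0: throw height = 7, running sum = 7
  position 1: throw height = 5, running sum = 12
  position 2: throw height = 7, running sum = 19
  position 3: throw height = 1, running sum = 20
  position 4: throw height = 7, running sum = 27
  position 5: throw height = 3, running sum = 30
Total sum = 30; balls = sum / n = 30 / 6 = 5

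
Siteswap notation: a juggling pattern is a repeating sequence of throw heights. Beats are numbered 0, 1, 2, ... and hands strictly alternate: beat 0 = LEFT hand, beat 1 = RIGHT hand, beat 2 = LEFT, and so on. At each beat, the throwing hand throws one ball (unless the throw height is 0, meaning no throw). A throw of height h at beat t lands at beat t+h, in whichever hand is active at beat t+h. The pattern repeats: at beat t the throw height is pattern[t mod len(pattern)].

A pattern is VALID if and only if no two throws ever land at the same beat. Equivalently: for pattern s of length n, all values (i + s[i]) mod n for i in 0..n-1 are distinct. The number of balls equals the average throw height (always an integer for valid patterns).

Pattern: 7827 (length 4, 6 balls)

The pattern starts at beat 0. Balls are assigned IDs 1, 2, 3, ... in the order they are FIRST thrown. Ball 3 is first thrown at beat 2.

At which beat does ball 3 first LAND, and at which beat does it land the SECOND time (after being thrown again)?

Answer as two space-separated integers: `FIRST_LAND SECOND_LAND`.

Beat 0 (L): throw ball1 h=7 -> lands@7:R; in-air after throw: [b1@7:R]
Beat 1 (R): throw ball2 h=8 -> lands@9:R; in-air after throw: [b1@7:R b2@9:R]
Beat 2 (L): throw ball3 h=2 -> lands@4:L; in-air after throw: [b3@4:L b1@7:R b2@9:R]
Beat 3 (R): throw ball4 h=7 -> lands@10:L; in-air after throw: [b3@4:L b1@7:R b2@9:R b4@10:L]
Beat 4 (L): throw ball3 h=7 -> lands@11:R; in-air after throw: [b1@7:R b2@9:R b4@10:L b3@11:R]
Beat 5 (R): throw ball5 h=8 -> lands@13:R; in-air after throw: [b1@7:R b2@9:R b4@10:L b3@11:R b5@13:R]
Beat 6 (L): throw ball6 h=2 -> lands@8:L; in-air after throw: [b1@7:R b6@8:L b2@9:R b4@10:L b3@11:R b5@13:R]
Beat 7 (R): throw ball1 h=7 -> lands@14:L; in-air after throw: [b6@8:L b2@9:R b4@10:L b3@11:R b5@13:R b1@14:L]
Beat 8 (L): throw ball6 h=7 -> lands@15:R; in-air after throw: [b2@9:R b4@10:L b3@11:R b5@13:R b1@14:L b6@15:R]
Beat 9 (R): throw ball2 h=8 -> lands@17:R; in-air after throw: [b4@10:L b3@11:R b5@13:R b1@14:L b6@15:R b2@17:R]
Beat 10 (L): throw ball4 h=2 -> lands@12:L; in-air after throw: [b3@11:R b4@12:L b5@13:R b1@14:L b6@15:R b2@17:R]
Beat 11 (R): throw ball3 h=7 -> lands@18:L; in-air after throw: [b4@12:L b5@13:R b1@14:L b6@15:R b2@17:R b3@18:L]
Ball 3: thrown@2 h=2 -> first land @4; rethrown@4 h=7 -> second land @11

Answer: 4 11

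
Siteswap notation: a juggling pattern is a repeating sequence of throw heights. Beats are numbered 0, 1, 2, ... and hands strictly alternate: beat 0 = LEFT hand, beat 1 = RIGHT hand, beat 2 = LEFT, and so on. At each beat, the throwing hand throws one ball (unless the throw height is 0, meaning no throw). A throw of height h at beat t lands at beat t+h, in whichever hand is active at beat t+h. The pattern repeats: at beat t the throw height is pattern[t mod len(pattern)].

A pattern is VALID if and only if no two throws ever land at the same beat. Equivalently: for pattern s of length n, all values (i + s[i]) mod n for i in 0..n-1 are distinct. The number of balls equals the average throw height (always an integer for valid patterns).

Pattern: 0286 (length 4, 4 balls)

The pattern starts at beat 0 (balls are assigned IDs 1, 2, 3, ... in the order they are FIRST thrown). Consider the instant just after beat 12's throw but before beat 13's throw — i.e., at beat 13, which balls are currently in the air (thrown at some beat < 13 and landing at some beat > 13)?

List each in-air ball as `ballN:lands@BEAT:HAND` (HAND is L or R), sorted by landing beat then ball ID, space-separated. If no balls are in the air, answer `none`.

Beat 1 (R): throw ball1 h=2 -> lands@3:R; in-air after throw: [b1@3:R]
Beat 2 (L): throw ball2 h=8 -> lands@10:L; in-air after throw: [b1@3:R b2@10:L]
Beat 3 (R): throw ball1 h=6 -> lands@9:R; in-air after throw: [b1@9:R b2@10:L]
Beat 5 (R): throw ball3 h=2 -> lands@7:R; in-air after throw: [b3@7:R b1@9:R b2@10:L]
Beat 6 (L): throw ball4 h=8 -> lands@14:L; in-air after throw: [b3@7:R b1@9:R b2@10:L b4@14:L]
Beat 7 (R): throw ball3 h=6 -> lands@13:R; in-air after throw: [b1@9:R b2@10:L b3@13:R b4@14:L]
Beat 9 (R): throw ball1 h=2 -> lands@11:R; in-air after throw: [b2@10:L b1@11:R b3@13:R b4@14:L]
Beat 10 (L): throw ball2 h=8 -> lands@18:L; in-air after throw: [b1@11:R b3@13:R b4@14:L b2@18:L]
Beat 11 (R): throw ball1 h=6 -> lands@17:R; in-air after throw: [b3@13:R b4@14:L b1@17:R b2@18:L]
Beat 13 (R): throw ball3 h=2 -> lands@15:R; in-air after throw: [b4@14:L b3@15:R b1@17:R b2@18:L]

Answer: ball4:lands@14:L ball1:lands@17:R ball2:lands@18:L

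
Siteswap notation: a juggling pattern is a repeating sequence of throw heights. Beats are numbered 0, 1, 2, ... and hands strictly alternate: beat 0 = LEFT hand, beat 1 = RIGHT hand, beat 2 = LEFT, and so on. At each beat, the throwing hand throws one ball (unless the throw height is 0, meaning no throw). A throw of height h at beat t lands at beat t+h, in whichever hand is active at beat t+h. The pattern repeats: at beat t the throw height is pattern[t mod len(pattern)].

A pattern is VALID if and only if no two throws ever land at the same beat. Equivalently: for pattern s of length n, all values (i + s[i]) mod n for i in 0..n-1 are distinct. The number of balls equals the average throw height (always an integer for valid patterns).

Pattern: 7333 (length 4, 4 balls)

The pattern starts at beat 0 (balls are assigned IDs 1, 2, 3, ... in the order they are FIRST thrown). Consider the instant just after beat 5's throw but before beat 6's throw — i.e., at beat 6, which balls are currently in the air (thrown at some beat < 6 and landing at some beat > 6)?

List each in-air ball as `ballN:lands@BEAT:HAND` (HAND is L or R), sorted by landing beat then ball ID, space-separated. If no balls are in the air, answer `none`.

Answer: ball1:lands@7:R ball3:lands@8:L ball2:lands@11:R

Derivation:
Beat 0 (L): throw ball1 h=7 -> lands@7:R; in-air after throw: [b1@7:R]
Beat 1 (R): throw ball2 h=3 -> lands@4:L; in-air after throw: [b2@4:L b1@7:R]
Beat 2 (L): throw ball3 h=3 -> lands@5:R; in-air after throw: [b2@4:L b3@5:R b1@7:R]
Beat 3 (R): throw ball4 h=3 -> lands@6:L; in-air after throw: [b2@4:L b3@5:R b4@6:L b1@7:R]
Beat 4 (L): throw ball2 h=7 -> lands@11:R; in-air after throw: [b3@5:R b4@6:L b1@7:R b2@11:R]
Beat 5 (R): throw ball3 h=3 -> lands@8:L; in-air after throw: [b4@6:L b1@7:R b3@8:L b2@11:R]
Beat 6 (L): throw ball4 h=3 -> lands@9:R; in-air after throw: [b1@7:R b3@8:L b4@9:R b2@11:R]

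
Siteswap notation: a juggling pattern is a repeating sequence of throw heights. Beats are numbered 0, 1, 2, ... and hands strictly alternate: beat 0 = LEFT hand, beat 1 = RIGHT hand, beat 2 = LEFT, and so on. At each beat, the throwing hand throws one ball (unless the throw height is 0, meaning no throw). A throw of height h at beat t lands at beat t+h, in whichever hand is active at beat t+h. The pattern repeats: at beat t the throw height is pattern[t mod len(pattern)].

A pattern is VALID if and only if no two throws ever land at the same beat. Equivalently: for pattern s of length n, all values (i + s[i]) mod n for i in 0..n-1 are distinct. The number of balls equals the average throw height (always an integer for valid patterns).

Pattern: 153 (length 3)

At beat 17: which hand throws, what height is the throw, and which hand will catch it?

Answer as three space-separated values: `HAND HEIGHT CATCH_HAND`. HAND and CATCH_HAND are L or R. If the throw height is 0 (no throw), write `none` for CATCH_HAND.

Answer: R 3 L

Derivation:
Beat 17: 17 mod 2 = 1, so hand = R
Throw height = pattern[17 mod 3] = pattern[2] = 3
Lands at beat 17+3=20, 20 mod 2 = 0, so catch hand = L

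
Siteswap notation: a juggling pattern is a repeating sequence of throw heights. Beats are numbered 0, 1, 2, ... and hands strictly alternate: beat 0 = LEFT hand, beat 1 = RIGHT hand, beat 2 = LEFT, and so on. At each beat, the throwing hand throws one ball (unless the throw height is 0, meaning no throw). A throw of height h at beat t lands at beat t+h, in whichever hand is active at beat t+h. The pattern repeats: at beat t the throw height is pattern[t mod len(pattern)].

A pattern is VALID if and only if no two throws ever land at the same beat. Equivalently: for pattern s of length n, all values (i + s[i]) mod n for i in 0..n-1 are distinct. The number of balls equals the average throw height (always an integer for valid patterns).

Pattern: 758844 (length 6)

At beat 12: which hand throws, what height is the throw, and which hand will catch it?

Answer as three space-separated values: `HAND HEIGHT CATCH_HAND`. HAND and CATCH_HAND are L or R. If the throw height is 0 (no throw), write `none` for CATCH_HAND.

Answer: L 7 R

Derivation:
Beat 12: 12 mod 2 = 0, so hand = L
Throw height = pattern[12 mod 6] = pattern[0] = 7
Lands at beat 12+7=19, 19 mod 2 = 1, so catch hand = R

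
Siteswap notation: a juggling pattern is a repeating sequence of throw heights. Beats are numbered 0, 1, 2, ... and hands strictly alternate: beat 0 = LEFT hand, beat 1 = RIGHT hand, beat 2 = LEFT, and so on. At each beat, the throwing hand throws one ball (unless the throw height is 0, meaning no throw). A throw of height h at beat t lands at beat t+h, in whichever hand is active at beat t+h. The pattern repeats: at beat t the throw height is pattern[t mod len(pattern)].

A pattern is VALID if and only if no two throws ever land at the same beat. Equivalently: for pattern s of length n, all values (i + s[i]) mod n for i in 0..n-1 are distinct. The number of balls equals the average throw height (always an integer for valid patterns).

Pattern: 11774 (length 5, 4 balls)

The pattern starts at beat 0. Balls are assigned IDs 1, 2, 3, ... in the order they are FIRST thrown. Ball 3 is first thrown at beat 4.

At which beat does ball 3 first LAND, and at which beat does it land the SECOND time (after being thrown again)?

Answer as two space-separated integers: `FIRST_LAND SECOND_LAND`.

Beat 0 (L): throw ball1 h=1 -> lands@1:R; in-air after throw: [b1@1:R]
Beat 1 (R): throw ball1 h=1 -> lands@2:L; in-air after throw: [b1@2:L]
Beat 2 (L): throw ball1 h=7 -> lands@9:R; in-air after throw: [b1@9:R]
Beat 3 (R): throw ball2 h=7 -> lands@10:L; in-air after throw: [b1@9:R b2@10:L]
Beat 4 (L): throw ball3 h=4 -> lands@8:L; in-air after throw: [b3@8:L b1@9:R b2@10:L]
Beat 5 (R): throw ball4 h=1 -> lands@6:L; in-air after throw: [b4@6:L b3@8:L b1@9:R b2@10:L]
Beat 6 (L): throw ball4 h=1 -> lands@7:R; in-air after throw: [b4@7:R b3@8:L b1@9:R b2@10:L]
Beat 7 (R): throw ball4 h=7 -> lands@14:L; in-air after throw: [b3@8:L b1@9:R b2@10:L b4@14:L]
Beat 8 (L): throw ball3 h=7 -> lands@15:R; in-air after throw: [b1@9:R b2@10:L b4@14:L b3@15:R]
Beat 9 (R): throw ball1 h=4 -> lands@13:R; in-air after throw: [b2@10:L b1@13:R b4@14:L b3@15:R]
Beat 10 (L): throw ball2 h=1 -> lands@11:R; in-air after throw: [b2@11:R b1@13:R b4@14:L b3@15:R]
Beat 11 (R): throw ball2 h=1 -> lands@12:L; in-air after throw: [b2@12:L b1@13:R b4@14:L b3@15:R]
Beat 12 (L): throw ball2 h=7 -> lands@19:R; in-air after throw: [b1@13:R b4@14:L b3@15:R b2@19:R]
Beat 13 (R): throw ball1 h=7 -> lands@20:L; in-air after throw: [b4@14:L b3@15:R b2@19:R b1@20:L]
Beat 14 (L): throw ball4 h=4 -> lands@18:L; in-air after throw: [b3@15:R b4@18:L b2@19:R b1@20:L]
Beat 15 (R): throw ball3 h=1 -> lands@16:L; in-air after throw: [b3@16:L b4@18:L b2@19:R b1@20:L]
Ball 3: thrown@4 h=4 -> first land @8; rethrown@8 h=7 -> second land @15

Answer: 8 15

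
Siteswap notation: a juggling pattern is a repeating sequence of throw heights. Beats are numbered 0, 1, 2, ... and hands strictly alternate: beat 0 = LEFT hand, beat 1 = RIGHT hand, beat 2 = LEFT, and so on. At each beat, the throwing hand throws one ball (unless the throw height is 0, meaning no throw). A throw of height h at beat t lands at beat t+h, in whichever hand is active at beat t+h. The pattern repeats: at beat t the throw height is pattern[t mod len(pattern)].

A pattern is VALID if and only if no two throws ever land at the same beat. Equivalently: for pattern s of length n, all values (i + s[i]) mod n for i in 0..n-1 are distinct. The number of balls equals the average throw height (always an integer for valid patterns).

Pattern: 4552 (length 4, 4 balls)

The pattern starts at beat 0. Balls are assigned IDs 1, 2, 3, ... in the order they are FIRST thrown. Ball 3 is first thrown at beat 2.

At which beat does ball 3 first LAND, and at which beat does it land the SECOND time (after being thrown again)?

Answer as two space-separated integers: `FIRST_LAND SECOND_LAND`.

Beat 0 (L): throw ball1 h=4 -> lands@4:L; in-air after throw: [b1@4:L]
Beat 1 (R): throw ball2 h=5 -> lands@6:L; in-air after throw: [b1@4:L b2@6:L]
Beat 2 (L): throw ball3 h=5 -> lands@7:R; in-air after throw: [b1@4:L b2@6:L b3@7:R]
Beat 3 (R): throw ball4 h=2 -> lands@5:R; in-air after throw: [b1@4:L b4@5:R b2@6:L b3@7:R]
Beat 4 (L): throw ball1 h=4 -> lands@8:L; in-air after throw: [b4@5:R b2@6:L b3@7:R b1@8:L]
Beat 5 (R): throw ball4 h=5 -> lands@10:L; in-air after throw: [b2@6:L b3@7:R b1@8:L b4@10:L]
Beat 6 (L): throw ball2 h=5 -> lands@11:R; in-air after throw: [b3@7:R b1@8:L b4@10:L b2@11:R]
Beat 7 (R): throw ball3 h=2 -> lands@9:R; in-air after throw: [b1@8:L b3@9:R b4@10:L b2@11:R]
Beat 8 (L): throw ball1 h=4 -> lands@12:L; in-air after throw: [b3@9:R b4@10:L b2@11:R b1@12:L]
Beat 9 (R): throw ball3 h=5 -> lands@14:L; in-air after throw: [b4@10:L b2@11:R b1@12:L b3@14:L]
Ball 3: thrown@2 h=5 -> first land @7; rethrown@7 h=2 -> second land @9

Answer: 7 9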